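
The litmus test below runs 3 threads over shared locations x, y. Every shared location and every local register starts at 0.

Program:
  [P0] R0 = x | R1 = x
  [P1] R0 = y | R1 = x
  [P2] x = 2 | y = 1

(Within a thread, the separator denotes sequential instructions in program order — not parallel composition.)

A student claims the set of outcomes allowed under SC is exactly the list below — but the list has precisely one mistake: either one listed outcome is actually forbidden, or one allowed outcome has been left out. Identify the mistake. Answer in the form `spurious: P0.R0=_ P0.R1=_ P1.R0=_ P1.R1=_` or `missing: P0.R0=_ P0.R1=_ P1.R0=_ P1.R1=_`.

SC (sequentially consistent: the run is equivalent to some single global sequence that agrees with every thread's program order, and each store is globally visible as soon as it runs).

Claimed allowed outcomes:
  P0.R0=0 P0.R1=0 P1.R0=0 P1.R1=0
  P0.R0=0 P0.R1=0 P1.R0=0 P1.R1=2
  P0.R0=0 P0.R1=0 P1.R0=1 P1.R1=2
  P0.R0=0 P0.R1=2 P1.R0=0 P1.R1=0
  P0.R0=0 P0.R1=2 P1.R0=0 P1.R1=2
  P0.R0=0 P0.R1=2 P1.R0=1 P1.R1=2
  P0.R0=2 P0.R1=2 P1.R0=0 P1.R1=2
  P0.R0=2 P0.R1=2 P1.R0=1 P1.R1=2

outcome vector order: (P0.R0,P0.R1,P1.R0,P1.R1)
SC (9): 0000 0002 0012 0200 0202 0212 2200 2202 2212
SC∖claimed = {2200}

missing: P0.R0=2 P0.R1=2 P1.R0=0 P1.R1=0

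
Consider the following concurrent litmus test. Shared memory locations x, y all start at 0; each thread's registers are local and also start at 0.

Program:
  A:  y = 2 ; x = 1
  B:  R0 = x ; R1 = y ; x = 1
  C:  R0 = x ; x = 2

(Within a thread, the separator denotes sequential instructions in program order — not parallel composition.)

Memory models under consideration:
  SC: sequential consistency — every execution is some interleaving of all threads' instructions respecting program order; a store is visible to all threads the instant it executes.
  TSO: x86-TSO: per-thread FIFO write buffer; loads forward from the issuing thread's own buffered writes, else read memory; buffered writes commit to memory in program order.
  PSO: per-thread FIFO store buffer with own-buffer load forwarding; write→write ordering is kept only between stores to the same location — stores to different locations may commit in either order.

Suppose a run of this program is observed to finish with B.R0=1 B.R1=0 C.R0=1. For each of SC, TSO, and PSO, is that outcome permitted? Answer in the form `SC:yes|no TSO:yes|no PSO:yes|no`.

outcome vector order: (B.R0,B.R1,C.R0)
[SC] allowed = {(0,0,0) (0,0,1) (0,2,0) (0,2,1) (1,2,0) (1,2,1) (2,0,0) (2,2,0) (2,2,1)}
[TSO] allowed = {(0,0,0) (0,0,1) (0,2,0) (0,2,1) (1,2,0) (1,2,1) (2,0,0) (2,2,0) (2,2,1)}
[PSO] allowed = {(0,0,0) (0,0,1) (0,2,0) (0,2,1) (1,0,0) (1,0,1) (1,2,0) (1,2,1) (2,0,0) (2,0,1) (2,2,0) (2,2,1)}
target (1,0,1) ∈ {PSO}

SC:no TSO:no PSO:yes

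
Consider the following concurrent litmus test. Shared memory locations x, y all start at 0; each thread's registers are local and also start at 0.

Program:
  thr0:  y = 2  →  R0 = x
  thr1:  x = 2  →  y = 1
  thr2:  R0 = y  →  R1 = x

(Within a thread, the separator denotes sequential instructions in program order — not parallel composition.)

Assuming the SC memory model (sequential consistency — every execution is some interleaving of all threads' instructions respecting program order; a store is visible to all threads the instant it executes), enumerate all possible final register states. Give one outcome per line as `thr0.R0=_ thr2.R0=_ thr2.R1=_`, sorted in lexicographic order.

thr0.R0=0 thr2.R0=0 thr2.R1=0
thr0.R0=0 thr2.R0=0 thr2.R1=2
thr0.R0=0 thr2.R0=1 thr2.R1=2
thr0.R0=0 thr2.R0=2 thr2.R1=0
thr0.R0=0 thr2.R0=2 thr2.R1=2
thr0.R0=2 thr2.R0=0 thr2.R1=0
thr0.R0=2 thr2.R0=0 thr2.R1=2
thr0.R0=2 thr2.R0=1 thr2.R1=2
thr0.R0=2 thr2.R0=2 thr2.R1=0
thr0.R0=2 thr2.R0=2 thr2.R1=2

outcome vector order: (thr0.R0,thr2.R0,thr2.R1)
|SC outcomes| = 10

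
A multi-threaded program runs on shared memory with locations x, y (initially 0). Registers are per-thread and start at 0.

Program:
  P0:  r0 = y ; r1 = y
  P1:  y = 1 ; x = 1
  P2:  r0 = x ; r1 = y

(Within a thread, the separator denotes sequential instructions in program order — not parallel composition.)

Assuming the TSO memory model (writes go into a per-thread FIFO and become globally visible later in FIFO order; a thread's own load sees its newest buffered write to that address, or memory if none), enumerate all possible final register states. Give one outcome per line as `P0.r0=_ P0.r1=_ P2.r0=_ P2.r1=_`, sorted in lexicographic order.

outcome vector order: (P0.r0,P0.r1,P2.r0,P2.r1)
|TSO outcomes| = 9

P0.r0=0 P0.r1=0 P2.r0=0 P2.r1=0
P0.r0=0 P0.r1=0 P2.r0=0 P2.r1=1
P0.r0=0 P0.r1=0 P2.r0=1 P2.r1=1
P0.r0=0 P0.r1=1 P2.r0=0 P2.r1=0
P0.r0=0 P0.r1=1 P2.r0=0 P2.r1=1
P0.r0=0 P0.r1=1 P2.r0=1 P2.r1=1
P0.r0=1 P0.r1=1 P2.r0=0 P2.r1=0
P0.r0=1 P0.r1=1 P2.r0=0 P2.r1=1
P0.r0=1 P0.r1=1 P2.r0=1 P2.r1=1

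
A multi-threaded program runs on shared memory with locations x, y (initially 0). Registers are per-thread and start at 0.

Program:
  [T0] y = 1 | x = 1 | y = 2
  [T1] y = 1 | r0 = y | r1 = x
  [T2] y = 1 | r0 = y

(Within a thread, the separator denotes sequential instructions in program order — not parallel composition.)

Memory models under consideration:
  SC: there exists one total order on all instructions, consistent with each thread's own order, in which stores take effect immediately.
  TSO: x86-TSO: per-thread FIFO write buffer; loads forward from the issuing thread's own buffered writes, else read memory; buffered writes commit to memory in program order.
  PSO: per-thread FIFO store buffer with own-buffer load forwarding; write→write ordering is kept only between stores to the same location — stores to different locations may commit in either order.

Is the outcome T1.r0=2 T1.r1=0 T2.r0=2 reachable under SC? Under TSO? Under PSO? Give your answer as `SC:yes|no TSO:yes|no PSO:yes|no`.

outcome vector order: (T1.r0,T1.r1,T2.r0)
SC: 6 outcomes — {<1 0 1>, <1 0 2>, <1 1 1>, <1 1 2>, <2 1 1>, <2 1 2>}
TSO: 6 outcomes — {<1 0 1>, <1 0 2>, <1 1 1>, <1 1 2>, <2 1 1>, <2 1 2>}
PSO: 8 outcomes — {<1 0 1>, <1 0 2>, <1 1 1>, <1 1 2>, <2 0 1>, <2 0 2>, <2 1 1>, <2 1 2>}
target <2 0 2> ∈ {PSO}

SC:no TSO:no PSO:yes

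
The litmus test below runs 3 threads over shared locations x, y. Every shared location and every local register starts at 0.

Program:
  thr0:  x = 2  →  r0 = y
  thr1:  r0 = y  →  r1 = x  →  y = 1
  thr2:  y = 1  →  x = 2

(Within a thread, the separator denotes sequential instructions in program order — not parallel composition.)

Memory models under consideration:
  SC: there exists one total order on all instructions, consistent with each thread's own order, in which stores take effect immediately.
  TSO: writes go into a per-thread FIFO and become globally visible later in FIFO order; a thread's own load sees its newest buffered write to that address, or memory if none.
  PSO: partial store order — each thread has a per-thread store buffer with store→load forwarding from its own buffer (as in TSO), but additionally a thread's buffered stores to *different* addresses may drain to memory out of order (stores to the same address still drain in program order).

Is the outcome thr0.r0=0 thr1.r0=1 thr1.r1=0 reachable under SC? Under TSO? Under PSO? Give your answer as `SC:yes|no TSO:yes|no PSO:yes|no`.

SC:no TSO:yes PSO:yes

outcome vector order: (thr0.r0,thr1.r0,thr1.r1)
SC: 7 outcomes — {<0 0 0> <0 0 2> <0 1 2> <1 0 0> <1 0 2> <1 1 0> <1 1 2>}
TSO: 8 outcomes — {<0 0 0> <0 0 2> <0 1 0> <0 1 2> <1 0 0> <1 0 2> <1 1 0> <1 1 2>}
PSO: 8 outcomes — {<0 0 0> <0 0 2> <0 1 0> <0 1 2> <1 0 0> <1 0 2> <1 1 0> <1 1 2>}
target <0 1 0> ∈ {TSO,PSO}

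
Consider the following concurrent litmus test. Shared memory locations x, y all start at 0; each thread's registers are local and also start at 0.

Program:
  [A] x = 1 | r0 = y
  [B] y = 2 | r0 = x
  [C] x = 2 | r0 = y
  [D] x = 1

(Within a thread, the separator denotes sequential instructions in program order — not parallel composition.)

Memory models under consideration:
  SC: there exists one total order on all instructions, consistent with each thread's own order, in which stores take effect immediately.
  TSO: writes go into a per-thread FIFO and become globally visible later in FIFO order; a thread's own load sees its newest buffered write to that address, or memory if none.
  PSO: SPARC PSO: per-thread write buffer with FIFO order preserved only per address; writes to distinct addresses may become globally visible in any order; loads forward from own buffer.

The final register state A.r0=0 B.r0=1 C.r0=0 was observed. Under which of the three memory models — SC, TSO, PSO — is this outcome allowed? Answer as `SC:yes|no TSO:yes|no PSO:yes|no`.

outcome vector order: (A.r0,B.r0,C.r0)
SC (9): (0,1,0) (0,1,2) (0,2,0) (0,2,2) (2,0,2) (2,1,0) (2,1,2) (2,2,0) (2,2,2)
TSO (12): (0,0,0) (0,0,2) (0,1,0) (0,1,2) (0,2,0) (0,2,2) (2,0,0) (2,0,2) (2,1,0) (2,1,2) (2,2,0) (2,2,2)
PSO (12): (0,0,0) (0,0,2) (0,1,0) (0,1,2) (0,2,0) (0,2,2) (2,0,0) (2,0,2) (2,1,0) (2,1,2) (2,2,0) (2,2,2)
target (0,1,0) ∈ {SC,TSO,PSO}

SC:yes TSO:yes PSO:yes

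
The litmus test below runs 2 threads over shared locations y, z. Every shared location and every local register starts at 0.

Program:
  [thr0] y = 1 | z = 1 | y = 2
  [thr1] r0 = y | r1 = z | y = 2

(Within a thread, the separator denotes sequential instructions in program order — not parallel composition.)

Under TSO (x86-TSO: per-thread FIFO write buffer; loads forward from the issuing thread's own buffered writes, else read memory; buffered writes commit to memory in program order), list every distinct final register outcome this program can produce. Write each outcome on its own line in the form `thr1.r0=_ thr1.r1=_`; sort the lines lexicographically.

outcome vector order: (thr1.r0,thr1.r1)
|TSO outcomes| = 5

thr1.r0=0 thr1.r1=0
thr1.r0=0 thr1.r1=1
thr1.r0=1 thr1.r1=0
thr1.r0=1 thr1.r1=1
thr1.r0=2 thr1.r1=1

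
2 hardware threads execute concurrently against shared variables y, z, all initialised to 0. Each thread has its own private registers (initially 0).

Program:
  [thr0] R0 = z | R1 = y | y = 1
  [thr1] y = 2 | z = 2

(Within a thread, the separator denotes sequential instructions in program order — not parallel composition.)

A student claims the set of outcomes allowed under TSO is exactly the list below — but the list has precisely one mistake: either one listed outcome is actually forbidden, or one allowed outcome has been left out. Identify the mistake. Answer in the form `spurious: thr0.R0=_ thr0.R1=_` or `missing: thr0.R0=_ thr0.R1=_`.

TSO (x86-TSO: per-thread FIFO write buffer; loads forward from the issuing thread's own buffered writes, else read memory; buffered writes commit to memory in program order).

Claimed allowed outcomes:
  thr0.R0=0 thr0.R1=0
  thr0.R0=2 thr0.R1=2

outcome vector order: (thr0.R0,thr0.R1)
under TSO → <0 0> <0 2> <2 2>
TSO∖claimed = {<0 2>}

missing: thr0.R0=0 thr0.R1=2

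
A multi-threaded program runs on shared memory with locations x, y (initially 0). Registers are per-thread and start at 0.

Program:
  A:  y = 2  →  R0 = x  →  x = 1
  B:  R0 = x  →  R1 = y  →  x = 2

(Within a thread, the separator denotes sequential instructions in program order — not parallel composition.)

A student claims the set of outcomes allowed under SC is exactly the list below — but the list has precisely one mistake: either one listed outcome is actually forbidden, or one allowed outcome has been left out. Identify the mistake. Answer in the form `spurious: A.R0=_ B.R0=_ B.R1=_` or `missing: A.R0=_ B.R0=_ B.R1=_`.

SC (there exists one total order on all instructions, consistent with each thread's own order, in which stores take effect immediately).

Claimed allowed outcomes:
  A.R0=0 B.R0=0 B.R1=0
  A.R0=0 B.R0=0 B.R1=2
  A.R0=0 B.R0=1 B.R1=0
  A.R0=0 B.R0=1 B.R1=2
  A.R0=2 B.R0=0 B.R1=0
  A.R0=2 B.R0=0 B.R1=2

spurious: A.R0=0 B.R0=1 B.R1=0

outcome vector order: (A.R0,B.R0,B.R1)
SC: 5 outcomes — {(0,0,0); (0,0,2); (0,1,2); (2,0,0); (2,0,2)}
claimed∖SC = {(0,1,0)}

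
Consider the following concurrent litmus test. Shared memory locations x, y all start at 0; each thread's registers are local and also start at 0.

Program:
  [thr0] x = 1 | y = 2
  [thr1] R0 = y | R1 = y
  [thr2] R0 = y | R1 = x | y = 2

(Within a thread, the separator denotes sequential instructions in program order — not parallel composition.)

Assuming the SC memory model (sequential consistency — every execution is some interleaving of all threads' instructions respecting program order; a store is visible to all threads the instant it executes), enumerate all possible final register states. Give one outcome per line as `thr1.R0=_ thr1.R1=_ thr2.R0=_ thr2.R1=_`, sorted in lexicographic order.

outcome vector order: (thr1.R0,thr1.R1,thr2.R0,thr2.R1)
|SC outcomes| = 9

thr1.R0=0 thr1.R1=0 thr2.R0=0 thr2.R1=0
thr1.R0=0 thr1.R1=0 thr2.R0=0 thr2.R1=1
thr1.R0=0 thr1.R1=0 thr2.R0=2 thr2.R1=1
thr1.R0=0 thr1.R1=2 thr2.R0=0 thr2.R1=0
thr1.R0=0 thr1.R1=2 thr2.R0=0 thr2.R1=1
thr1.R0=0 thr1.R1=2 thr2.R0=2 thr2.R1=1
thr1.R0=2 thr1.R1=2 thr2.R0=0 thr2.R1=0
thr1.R0=2 thr1.R1=2 thr2.R0=0 thr2.R1=1
thr1.R0=2 thr1.R1=2 thr2.R0=2 thr2.R1=1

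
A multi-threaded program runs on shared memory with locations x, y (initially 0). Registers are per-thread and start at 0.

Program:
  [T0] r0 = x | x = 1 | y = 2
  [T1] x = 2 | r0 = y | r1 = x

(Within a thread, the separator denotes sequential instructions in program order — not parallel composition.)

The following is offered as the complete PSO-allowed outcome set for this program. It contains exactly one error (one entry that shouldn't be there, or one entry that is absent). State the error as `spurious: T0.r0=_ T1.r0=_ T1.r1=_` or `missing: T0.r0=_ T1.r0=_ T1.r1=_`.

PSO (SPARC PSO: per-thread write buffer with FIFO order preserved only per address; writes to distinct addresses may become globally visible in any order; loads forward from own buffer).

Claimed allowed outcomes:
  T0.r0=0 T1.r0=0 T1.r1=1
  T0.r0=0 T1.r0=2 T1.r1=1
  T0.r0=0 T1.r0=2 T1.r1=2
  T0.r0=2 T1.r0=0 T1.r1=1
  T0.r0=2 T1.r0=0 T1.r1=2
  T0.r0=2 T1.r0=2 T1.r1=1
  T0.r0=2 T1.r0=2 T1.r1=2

missing: T0.r0=0 T1.r0=0 T1.r1=2

outcome vector order: (T0.r0,T1.r0,T1.r1)
under PSO → (0,0,1), (0,0,2), (0,2,1), (0,2,2), (2,0,1), (2,0,2), (2,2,1), (2,2,2)
PSO∖claimed = {(0,0,2)}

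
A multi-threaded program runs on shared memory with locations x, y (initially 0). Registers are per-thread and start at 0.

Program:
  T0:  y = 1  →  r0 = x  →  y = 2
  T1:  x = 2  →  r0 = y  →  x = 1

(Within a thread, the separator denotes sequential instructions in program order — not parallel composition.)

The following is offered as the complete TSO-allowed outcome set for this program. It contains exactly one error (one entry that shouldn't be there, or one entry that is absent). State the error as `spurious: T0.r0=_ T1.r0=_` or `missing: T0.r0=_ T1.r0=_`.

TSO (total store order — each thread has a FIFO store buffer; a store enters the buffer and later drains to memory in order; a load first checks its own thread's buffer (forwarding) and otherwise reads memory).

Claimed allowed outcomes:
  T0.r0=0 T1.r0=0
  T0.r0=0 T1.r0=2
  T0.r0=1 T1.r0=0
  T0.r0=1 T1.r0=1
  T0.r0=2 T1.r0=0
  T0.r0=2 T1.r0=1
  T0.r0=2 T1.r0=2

outcome vector order: (T0.r0,T1.r0)
under TSO → 00, 01, 02, 10, 11, 20, 21, 22
TSO∖claimed = {01}

missing: T0.r0=0 T1.r0=1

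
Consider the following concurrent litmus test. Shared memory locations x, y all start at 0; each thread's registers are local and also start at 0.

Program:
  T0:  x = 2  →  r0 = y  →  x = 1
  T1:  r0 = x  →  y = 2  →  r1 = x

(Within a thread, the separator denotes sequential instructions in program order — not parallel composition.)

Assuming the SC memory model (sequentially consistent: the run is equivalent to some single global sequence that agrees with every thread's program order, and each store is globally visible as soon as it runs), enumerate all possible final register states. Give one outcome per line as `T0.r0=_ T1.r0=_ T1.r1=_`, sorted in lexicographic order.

T0.r0=0 T1.r0=0 T1.r1=1
T0.r0=0 T1.r0=0 T1.r1=2
T0.r0=0 T1.r0=1 T1.r1=1
T0.r0=0 T1.r0=2 T1.r1=1
T0.r0=0 T1.r0=2 T1.r1=2
T0.r0=2 T1.r0=0 T1.r1=0
T0.r0=2 T1.r0=0 T1.r1=1
T0.r0=2 T1.r0=0 T1.r1=2
T0.r0=2 T1.r0=2 T1.r1=1
T0.r0=2 T1.r0=2 T1.r1=2

outcome vector order: (T0.r0,T1.r0,T1.r1)
|SC outcomes| = 10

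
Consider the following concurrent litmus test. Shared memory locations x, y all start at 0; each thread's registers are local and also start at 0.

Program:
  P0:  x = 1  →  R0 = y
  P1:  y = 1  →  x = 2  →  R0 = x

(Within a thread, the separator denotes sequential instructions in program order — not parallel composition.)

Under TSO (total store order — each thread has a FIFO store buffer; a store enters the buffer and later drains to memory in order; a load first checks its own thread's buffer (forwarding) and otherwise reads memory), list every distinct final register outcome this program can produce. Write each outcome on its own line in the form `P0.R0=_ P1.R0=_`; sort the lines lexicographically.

P0.R0=0 P1.R0=1
P0.R0=0 P1.R0=2
P0.R0=1 P1.R0=1
P0.R0=1 P1.R0=2

outcome vector order: (P0.R0,P1.R0)
|TSO outcomes| = 4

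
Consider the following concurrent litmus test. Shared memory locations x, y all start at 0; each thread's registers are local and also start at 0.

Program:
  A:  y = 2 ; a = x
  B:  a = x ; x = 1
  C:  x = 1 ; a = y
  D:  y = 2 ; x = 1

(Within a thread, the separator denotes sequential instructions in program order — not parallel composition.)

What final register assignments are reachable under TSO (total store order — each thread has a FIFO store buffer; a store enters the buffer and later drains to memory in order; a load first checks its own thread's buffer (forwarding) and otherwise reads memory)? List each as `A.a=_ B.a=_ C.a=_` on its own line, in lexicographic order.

outcome vector order: (A.a,B.a,C.a)
|TSO outcomes| = 8

A.a=0 B.a=0 C.a=0
A.a=0 B.a=0 C.a=2
A.a=0 B.a=1 C.a=0
A.a=0 B.a=1 C.a=2
A.a=1 B.a=0 C.a=0
A.a=1 B.a=0 C.a=2
A.a=1 B.a=1 C.a=0
A.a=1 B.a=1 C.a=2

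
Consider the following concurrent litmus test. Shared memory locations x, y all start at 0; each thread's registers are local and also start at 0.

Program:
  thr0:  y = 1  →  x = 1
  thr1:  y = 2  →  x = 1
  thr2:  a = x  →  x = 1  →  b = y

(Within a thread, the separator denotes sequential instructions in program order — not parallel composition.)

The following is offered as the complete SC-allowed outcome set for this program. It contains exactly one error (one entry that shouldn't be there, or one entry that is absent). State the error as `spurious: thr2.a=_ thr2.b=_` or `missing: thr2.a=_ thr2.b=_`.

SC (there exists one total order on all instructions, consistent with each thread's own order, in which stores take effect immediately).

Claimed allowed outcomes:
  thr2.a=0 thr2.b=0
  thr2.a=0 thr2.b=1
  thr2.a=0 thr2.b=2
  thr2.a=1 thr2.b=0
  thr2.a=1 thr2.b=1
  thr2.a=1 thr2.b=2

outcome vector order: (thr2.a,thr2.b)
under SC → 00 01 02 11 12
claimed∖SC = {10}

spurious: thr2.a=1 thr2.b=0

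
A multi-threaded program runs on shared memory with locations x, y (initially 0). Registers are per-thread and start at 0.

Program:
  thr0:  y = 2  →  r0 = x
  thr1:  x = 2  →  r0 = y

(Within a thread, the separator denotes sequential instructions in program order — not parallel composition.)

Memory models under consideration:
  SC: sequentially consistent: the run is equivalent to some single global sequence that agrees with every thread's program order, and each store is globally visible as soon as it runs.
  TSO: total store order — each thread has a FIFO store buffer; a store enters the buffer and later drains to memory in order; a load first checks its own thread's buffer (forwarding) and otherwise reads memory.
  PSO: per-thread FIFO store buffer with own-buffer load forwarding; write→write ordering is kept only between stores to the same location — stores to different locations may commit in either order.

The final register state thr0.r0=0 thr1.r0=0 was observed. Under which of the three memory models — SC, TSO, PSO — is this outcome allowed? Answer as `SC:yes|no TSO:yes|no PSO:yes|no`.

SC:no TSO:yes PSO:yes

outcome vector order: (thr0.r0,thr1.r0)
[SC] allowed = {<0 2>, <2 0>, <2 2>}
[TSO] allowed = {<0 0>, <0 2>, <2 0>, <2 2>}
[PSO] allowed = {<0 0>, <0 2>, <2 0>, <2 2>}
target <0 0> ∈ {TSO,PSO}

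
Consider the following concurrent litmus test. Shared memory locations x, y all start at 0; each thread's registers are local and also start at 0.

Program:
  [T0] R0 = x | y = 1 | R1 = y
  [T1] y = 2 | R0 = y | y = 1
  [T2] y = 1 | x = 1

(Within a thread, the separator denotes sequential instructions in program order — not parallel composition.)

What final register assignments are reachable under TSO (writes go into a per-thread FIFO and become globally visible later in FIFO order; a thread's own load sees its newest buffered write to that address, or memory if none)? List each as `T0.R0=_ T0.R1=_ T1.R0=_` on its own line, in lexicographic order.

outcome vector order: (T0.R0,T0.R1,T1.R0)
|TSO outcomes| = 7

T0.R0=0 T0.R1=1 T1.R0=1
T0.R0=0 T0.R1=1 T1.R0=2
T0.R0=0 T0.R1=2 T1.R0=1
T0.R0=0 T0.R1=2 T1.R0=2
T0.R0=1 T0.R1=1 T1.R0=1
T0.R0=1 T0.R1=1 T1.R0=2
T0.R0=1 T0.R1=2 T1.R0=2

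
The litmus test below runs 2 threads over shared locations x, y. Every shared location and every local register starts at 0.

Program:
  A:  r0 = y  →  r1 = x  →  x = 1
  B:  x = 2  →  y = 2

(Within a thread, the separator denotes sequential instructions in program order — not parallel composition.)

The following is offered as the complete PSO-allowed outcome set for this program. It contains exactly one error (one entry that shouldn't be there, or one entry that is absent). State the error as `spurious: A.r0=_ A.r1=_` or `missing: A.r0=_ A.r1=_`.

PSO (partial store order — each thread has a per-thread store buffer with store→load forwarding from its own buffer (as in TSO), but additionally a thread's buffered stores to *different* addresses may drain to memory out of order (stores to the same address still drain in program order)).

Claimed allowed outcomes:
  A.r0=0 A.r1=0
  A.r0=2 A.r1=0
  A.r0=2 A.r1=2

outcome vector order: (A.r0,A.r1)
under PSO → (0,0) (0,2) (2,0) (2,2)
PSO∖claimed = {(0,2)}

missing: A.r0=0 A.r1=2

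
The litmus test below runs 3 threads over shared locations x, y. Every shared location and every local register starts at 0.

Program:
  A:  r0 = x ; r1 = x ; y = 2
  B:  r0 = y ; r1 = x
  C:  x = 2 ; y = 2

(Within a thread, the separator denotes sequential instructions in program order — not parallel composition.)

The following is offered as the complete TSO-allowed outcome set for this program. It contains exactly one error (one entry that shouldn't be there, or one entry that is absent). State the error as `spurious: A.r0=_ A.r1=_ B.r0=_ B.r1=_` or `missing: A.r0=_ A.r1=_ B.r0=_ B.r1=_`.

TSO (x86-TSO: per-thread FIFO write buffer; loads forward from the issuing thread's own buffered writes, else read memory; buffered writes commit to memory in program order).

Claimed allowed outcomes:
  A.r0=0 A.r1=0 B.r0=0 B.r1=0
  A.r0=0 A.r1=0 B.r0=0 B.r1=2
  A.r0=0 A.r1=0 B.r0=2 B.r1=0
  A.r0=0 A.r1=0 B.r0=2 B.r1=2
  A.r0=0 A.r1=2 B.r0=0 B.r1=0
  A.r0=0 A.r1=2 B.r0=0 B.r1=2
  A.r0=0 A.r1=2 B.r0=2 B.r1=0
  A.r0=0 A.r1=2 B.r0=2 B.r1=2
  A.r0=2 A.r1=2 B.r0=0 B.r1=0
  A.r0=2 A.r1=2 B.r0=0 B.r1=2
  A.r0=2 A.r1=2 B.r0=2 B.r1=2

spurious: A.r0=0 A.r1=2 B.r0=2 B.r1=0

outcome vector order: (A.r0,A.r1,B.r0,B.r1)
under TSO → 0000; 0002; 0020; 0022; 0200; 0202; 0222; 2200; 2202; 2222
claimed∖TSO = {0220}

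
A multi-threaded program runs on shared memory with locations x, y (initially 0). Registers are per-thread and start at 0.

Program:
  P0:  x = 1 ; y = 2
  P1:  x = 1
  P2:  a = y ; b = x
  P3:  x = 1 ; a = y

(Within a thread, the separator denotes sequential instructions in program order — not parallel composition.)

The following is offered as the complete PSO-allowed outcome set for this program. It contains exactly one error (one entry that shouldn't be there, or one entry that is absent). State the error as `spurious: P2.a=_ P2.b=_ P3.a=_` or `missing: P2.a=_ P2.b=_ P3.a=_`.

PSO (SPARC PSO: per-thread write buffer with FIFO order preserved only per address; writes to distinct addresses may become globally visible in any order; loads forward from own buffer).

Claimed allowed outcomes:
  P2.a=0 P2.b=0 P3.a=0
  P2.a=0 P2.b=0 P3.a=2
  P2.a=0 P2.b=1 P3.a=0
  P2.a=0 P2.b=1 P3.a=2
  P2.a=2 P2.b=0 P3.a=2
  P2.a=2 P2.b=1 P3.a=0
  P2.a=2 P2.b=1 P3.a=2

missing: P2.a=2 P2.b=0 P3.a=0

outcome vector order: (P2.a,P2.b,P3.a)
PSO (8): 000 002 010 012 200 202 210 212
PSO∖claimed = {200}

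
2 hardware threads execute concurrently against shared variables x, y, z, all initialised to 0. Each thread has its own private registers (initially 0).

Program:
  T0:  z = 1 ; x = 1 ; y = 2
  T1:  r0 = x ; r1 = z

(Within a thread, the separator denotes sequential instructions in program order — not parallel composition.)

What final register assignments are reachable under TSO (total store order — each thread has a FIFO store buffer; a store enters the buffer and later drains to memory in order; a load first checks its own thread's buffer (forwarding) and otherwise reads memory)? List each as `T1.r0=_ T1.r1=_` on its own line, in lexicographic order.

T1.r0=0 T1.r1=0
T1.r0=0 T1.r1=1
T1.r0=1 T1.r1=1

outcome vector order: (T1.r0,T1.r1)
|TSO outcomes| = 3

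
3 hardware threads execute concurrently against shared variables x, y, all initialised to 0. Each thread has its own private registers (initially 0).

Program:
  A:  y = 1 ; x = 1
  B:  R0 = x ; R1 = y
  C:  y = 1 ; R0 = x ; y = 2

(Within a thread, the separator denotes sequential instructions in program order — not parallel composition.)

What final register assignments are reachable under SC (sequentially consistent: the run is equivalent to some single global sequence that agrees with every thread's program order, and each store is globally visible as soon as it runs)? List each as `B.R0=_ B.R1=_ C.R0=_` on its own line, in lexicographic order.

B.R0=0 B.R1=0 C.R0=0
B.R0=0 B.R1=0 C.R0=1
B.R0=0 B.R1=1 C.R0=0
B.R0=0 B.R1=1 C.R0=1
B.R0=0 B.R1=2 C.R0=0
B.R0=0 B.R1=2 C.R0=1
B.R0=1 B.R1=1 C.R0=0
B.R0=1 B.R1=1 C.R0=1
B.R0=1 B.R1=2 C.R0=0
B.R0=1 B.R1=2 C.R0=1

outcome vector order: (B.R0,B.R1,C.R0)
|SC outcomes| = 10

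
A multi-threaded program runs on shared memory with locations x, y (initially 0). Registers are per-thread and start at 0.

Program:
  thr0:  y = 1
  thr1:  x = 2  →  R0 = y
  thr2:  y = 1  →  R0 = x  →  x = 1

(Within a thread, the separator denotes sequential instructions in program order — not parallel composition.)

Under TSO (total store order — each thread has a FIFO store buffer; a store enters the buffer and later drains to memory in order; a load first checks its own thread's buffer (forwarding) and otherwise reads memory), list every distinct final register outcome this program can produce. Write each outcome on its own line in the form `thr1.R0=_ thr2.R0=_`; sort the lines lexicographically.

outcome vector order: (thr1.R0,thr2.R0)
|TSO outcomes| = 4

thr1.R0=0 thr2.R0=0
thr1.R0=0 thr2.R0=2
thr1.R0=1 thr2.R0=0
thr1.R0=1 thr2.R0=2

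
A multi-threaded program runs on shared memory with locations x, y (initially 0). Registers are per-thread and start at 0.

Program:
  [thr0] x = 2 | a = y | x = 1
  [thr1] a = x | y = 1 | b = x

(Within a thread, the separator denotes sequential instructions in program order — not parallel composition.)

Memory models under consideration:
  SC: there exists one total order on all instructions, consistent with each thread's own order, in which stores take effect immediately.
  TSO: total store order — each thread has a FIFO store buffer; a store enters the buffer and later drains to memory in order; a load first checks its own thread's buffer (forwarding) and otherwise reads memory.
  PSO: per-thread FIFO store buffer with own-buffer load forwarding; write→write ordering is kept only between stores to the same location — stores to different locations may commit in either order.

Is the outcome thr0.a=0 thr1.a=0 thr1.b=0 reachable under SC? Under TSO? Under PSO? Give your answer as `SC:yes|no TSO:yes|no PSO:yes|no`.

outcome vector order: (thr0.a,thr1.a,thr1.b)
SC (10): <0 0 1>, <0 0 2>, <0 1 1>, <0 2 1>, <0 2 2>, <1 0 0>, <1 0 1>, <1 0 2>, <1 2 1>, <1 2 2>
TSO (11): <0 0 0>, <0 0 1>, <0 0 2>, <0 1 1>, <0 2 1>, <0 2 2>, <1 0 0>, <1 0 1>, <1 0 2>, <1 2 1>, <1 2 2>
PSO (11): <0 0 0>, <0 0 1>, <0 0 2>, <0 1 1>, <0 2 1>, <0 2 2>, <1 0 0>, <1 0 1>, <1 0 2>, <1 2 1>, <1 2 2>
target <0 0 0> ∈ {TSO,PSO}

SC:no TSO:yes PSO:yes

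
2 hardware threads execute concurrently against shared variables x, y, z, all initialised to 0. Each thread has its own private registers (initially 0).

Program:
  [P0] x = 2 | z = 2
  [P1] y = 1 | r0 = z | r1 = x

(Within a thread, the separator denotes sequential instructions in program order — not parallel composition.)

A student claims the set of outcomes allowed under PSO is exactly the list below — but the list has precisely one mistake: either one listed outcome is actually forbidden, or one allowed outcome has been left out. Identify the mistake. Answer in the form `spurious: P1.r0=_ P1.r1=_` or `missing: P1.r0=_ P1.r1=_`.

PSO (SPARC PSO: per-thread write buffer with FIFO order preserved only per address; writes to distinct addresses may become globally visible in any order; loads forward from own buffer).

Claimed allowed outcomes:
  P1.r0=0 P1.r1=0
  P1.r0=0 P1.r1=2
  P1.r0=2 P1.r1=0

outcome vector order: (P1.r0,P1.r1)
[PSO] allowed = {00; 02; 20; 22}
PSO∖claimed = {22}

missing: P1.r0=2 P1.r1=2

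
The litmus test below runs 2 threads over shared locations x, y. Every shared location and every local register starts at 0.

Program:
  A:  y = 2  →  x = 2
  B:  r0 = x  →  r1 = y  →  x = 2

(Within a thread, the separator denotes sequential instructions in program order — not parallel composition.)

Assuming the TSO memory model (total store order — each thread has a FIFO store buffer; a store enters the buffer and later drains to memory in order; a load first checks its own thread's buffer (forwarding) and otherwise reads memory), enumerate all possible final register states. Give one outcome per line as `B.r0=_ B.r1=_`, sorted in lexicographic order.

B.r0=0 B.r1=0
B.r0=0 B.r1=2
B.r0=2 B.r1=2

outcome vector order: (B.r0,B.r1)
|TSO outcomes| = 3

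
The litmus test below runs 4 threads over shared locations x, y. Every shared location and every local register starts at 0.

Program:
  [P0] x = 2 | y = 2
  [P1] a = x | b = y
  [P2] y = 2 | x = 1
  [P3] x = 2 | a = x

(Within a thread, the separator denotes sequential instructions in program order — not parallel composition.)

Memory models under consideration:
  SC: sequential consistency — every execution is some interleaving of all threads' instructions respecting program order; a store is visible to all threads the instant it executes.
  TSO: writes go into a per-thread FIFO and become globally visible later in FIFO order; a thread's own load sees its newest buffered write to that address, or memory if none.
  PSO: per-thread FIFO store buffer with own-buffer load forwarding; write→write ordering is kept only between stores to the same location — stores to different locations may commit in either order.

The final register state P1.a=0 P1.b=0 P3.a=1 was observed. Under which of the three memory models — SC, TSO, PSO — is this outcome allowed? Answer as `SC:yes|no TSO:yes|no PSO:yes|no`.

outcome vector order: (P1.a,P1.b,P3.a)
SC (10): 001, 002, 021, 022, 121, 122, 201, 202, 221, 222
TSO (10): 001, 002, 021, 022, 121, 122, 201, 202, 221, 222
PSO (12): 001, 002, 021, 022, 101, 102, 121, 122, 201, 202, 221, 222
target 001 ∈ {SC,TSO,PSO}

SC:yes TSO:yes PSO:yes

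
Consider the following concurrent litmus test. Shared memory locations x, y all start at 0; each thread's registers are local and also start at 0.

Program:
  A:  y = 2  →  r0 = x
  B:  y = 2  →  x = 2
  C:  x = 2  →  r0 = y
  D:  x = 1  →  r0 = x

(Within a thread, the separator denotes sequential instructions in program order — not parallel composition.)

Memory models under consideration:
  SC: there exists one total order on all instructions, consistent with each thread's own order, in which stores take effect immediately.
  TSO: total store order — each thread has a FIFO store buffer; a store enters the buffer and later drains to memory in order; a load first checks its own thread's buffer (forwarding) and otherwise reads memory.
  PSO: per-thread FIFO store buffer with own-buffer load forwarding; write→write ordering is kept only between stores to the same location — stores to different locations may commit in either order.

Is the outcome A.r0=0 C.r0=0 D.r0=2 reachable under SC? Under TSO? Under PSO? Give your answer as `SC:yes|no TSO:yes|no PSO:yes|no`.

SC:no TSO:yes PSO:yes

outcome vector order: (A.r0,C.r0,D.r0)
under SC → (0,2,1), (0,2,2), (1,0,1), (1,0,2), (1,2,1), (1,2,2), (2,0,1), (2,0,2), (2,2,1), (2,2,2)
under TSO → (0,0,1), (0,0,2), (0,2,1), (0,2,2), (1,0,1), (1,0,2), (1,2,1), (1,2,2), (2,0,1), (2,0,2), (2,2,1), (2,2,2)
under PSO → (0,0,1), (0,0,2), (0,2,1), (0,2,2), (1,0,1), (1,0,2), (1,2,1), (1,2,2), (2,0,1), (2,0,2), (2,2,1), (2,2,2)
target (0,0,2) ∈ {TSO,PSO}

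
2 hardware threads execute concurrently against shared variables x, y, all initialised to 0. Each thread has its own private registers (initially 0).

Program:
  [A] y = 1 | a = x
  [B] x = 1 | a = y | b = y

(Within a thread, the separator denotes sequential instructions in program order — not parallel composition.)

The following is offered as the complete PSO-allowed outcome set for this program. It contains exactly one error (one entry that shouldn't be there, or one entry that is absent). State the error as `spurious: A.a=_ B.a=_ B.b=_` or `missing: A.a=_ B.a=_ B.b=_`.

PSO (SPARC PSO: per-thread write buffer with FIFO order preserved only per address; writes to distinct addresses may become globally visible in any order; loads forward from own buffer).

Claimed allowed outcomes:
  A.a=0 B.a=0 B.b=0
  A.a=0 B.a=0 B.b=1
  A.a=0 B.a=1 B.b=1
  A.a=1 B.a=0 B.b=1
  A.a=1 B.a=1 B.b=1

missing: A.a=1 B.a=0 B.b=0

outcome vector order: (A.a,B.a,B.b)
PSO (6): (0,0,0) (0,0,1) (0,1,1) (1,0,0) (1,0,1) (1,1,1)
PSO∖claimed = {(1,0,0)}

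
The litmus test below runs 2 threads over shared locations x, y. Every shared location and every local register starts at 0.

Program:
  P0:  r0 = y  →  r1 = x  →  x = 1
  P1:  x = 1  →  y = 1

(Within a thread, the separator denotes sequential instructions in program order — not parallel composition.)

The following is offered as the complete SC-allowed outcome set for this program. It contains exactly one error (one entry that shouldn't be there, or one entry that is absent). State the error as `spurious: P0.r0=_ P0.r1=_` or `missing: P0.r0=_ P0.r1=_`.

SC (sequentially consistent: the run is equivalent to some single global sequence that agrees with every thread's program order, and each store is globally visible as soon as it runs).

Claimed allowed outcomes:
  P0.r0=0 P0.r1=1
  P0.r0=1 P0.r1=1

outcome vector order: (P0.r0,P0.r1)
under SC → 0/0, 0/1, 1/1
SC∖claimed = {0/0}

missing: P0.r0=0 P0.r1=0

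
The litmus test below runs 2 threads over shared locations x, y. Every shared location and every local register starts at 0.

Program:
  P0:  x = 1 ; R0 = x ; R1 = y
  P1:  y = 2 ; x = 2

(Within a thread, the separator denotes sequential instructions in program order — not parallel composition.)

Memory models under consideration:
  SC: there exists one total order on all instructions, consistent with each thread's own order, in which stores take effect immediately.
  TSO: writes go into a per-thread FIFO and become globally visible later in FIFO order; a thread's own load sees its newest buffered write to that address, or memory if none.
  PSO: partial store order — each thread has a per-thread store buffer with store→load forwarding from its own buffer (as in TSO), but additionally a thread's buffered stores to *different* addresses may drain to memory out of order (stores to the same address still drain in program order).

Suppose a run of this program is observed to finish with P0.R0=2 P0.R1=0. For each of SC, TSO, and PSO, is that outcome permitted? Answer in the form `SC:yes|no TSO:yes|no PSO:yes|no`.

outcome vector order: (P0.R0,P0.R1)
SC (3): <1 0>; <1 2>; <2 2>
TSO (3): <1 0>; <1 2>; <2 2>
PSO (4): <1 0>; <1 2>; <2 0>; <2 2>
target <2 0> ∈ {PSO}

SC:no TSO:no PSO:yes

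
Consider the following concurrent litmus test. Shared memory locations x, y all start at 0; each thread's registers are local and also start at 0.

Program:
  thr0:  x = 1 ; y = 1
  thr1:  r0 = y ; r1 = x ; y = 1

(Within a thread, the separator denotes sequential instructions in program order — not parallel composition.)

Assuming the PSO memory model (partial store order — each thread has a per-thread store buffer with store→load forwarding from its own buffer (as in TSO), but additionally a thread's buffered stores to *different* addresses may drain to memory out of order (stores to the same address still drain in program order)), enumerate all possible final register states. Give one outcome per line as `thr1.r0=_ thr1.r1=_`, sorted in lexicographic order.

thr1.r0=0 thr1.r1=0
thr1.r0=0 thr1.r1=1
thr1.r0=1 thr1.r1=0
thr1.r0=1 thr1.r1=1

outcome vector order: (thr1.r0,thr1.r1)
|PSO outcomes| = 4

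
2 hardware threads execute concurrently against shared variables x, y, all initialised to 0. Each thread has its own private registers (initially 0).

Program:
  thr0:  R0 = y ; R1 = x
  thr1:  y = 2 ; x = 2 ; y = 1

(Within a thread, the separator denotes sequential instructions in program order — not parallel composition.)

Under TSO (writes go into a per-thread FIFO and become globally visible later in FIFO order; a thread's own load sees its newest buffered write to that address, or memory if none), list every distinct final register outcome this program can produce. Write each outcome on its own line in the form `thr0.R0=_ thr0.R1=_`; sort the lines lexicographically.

outcome vector order: (thr0.R0,thr0.R1)
|TSO outcomes| = 5

thr0.R0=0 thr0.R1=0
thr0.R0=0 thr0.R1=2
thr0.R0=1 thr0.R1=2
thr0.R0=2 thr0.R1=0
thr0.R0=2 thr0.R1=2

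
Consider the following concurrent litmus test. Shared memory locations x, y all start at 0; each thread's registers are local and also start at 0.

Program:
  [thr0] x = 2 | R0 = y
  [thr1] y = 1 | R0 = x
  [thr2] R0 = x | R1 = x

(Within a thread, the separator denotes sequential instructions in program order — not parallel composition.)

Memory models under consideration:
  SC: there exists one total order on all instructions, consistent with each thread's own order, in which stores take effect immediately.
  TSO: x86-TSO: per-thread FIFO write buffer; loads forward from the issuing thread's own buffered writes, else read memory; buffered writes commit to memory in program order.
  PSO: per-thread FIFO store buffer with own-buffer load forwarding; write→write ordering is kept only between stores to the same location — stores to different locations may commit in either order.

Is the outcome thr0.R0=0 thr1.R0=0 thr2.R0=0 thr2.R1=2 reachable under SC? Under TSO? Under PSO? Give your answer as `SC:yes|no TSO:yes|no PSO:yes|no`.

outcome vector order: (thr0.R0,thr1.R0,thr2.R0,thr2.R1)
under SC → (0,2,0,0); (0,2,0,2); (0,2,2,2); (1,0,0,0); (1,0,0,2); (1,0,2,2); (1,2,0,0); (1,2,0,2); (1,2,2,2)
under TSO → (0,0,0,0); (0,0,0,2); (0,0,2,2); (0,2,0,0); (0,2,0,2); (0,2,2,2); (1,0,0,0); (1,0,0,2); (1,0,2,2); (1,2,0,0); (1,2,0,2); (1,2,2,2)
under PSO → (0,0,0,0); (0,0,0,2); (0,0,2,2); (0,2,0,0); (0,2,0,2); (0,2,2,2); (1,0,0,0); (1,0,0,2); (1,0,2,2); (1,2,0,0); (1,2,0,2); (1,2,2,2)
target (0,0,0,2) ∈ {TSO,PSO}

SC:no TSO:yes PSO:yes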